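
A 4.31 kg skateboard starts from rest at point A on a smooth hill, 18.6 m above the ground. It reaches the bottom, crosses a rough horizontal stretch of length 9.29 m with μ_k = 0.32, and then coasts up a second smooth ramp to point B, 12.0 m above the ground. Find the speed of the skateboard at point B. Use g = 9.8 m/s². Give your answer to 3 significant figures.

Energy at A: mgh₁ = (4.31)(9.8)(18.6) = 785.63 J
Friction loss: W_f = μ_k mg d = 125.6 J
At B: ½mv² + mgh₂ = mgh₁ − W_f
½mv² = 785.63 − 125.6 − 506.86 = 153.21 J
v = √(2 × 153.21/4.31) = 8.432 m/s

v = 8.43 m/s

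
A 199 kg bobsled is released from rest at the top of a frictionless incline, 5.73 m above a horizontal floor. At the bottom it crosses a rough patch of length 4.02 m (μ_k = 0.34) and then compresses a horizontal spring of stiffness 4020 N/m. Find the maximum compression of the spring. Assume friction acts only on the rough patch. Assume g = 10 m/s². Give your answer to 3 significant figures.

x = 2.08 m

Initial energy: E₁ = mgh = (199)(10)(5.73) = 11403 J
Friction removes W_f = μ_k mg d = (0.34)(199)(10)(4.02) = 2720 J
Energy reaching the spring: E = 11403 − 2720 = 8682.8 J
At max compression ½kx² = E ⇒ x = √(2E/k) = √(2 × 8682.8/4020) = 2.078 m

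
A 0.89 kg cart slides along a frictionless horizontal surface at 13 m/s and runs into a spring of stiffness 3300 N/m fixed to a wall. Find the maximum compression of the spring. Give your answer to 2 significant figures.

x = 0.21 m

At max compression the cart is momentarily at rest: ½mv² = ½kx²
x = v√(m/k) = 13 × √(0.89/3300) = 0.2135 m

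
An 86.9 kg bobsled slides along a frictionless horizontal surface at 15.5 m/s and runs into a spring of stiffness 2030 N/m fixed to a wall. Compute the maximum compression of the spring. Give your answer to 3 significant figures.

Conservation of energy between contact and max compression: ½mv² = ½kx²
x = v√(m/k) = 15.5 × √(86.9/2030) = 3.207 m

x = 3.21 m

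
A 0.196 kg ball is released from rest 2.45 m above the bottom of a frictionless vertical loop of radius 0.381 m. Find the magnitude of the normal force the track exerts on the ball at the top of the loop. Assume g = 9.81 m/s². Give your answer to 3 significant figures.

Energy from release to top (height 2r): mgh = ½mv_top² + mg(2r)
v_top² = 2g(h − 2r) = 2(9.81)(2.45 − 0.7620) = 33.119 m²/s²
At the top, both N and weight point toward the centre: N + mg = mv_top²/r
N = m(v_top²/r − g) = 0.196(33.119/0.381 − 9.81) = 15.11 N

N = 15.1 N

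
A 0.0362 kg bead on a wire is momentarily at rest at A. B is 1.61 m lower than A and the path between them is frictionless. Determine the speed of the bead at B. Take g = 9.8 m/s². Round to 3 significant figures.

v = 5.62 m/s

By conservation of mechanical energy, mgh = ½mv²
The mass cancels from both sides.
v = √(2gh) = √(2 × 9.8 × 1.61) = √31.556 = 5.617 m/s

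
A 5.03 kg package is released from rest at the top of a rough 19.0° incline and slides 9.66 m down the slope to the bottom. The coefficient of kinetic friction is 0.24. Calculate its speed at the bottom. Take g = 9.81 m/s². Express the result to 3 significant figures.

v = 4.32 m/s

Taking the bottom as reference, mgh = ½mv² + μ_k N L with h = L sinθ, N = mg cosθ:
mgh = mgL sinθ = (5.03)(9.81)(9.66)sin19.0° = 155.19 J
W_f = μ_k mg cosθ · L = (0.24)(5.03)(9.81)cos19.0°·9.66 = 108.2 J
½mv² = 155.19 − 108.2 = 47.020 J
v = √(2 × 47.020/5.03) = 4.324 m/s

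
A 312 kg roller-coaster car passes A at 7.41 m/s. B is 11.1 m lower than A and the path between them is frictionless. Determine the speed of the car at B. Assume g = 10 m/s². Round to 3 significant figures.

v = 16.6 m/s

Mechanical energy is conserved (no friction): ½mv₀² + mgh = ½mv²
v² = v₀² + 2gh = (7.41)² + 2(10)(11.1) = 276.91
v = √276.91 = 16.64 m/s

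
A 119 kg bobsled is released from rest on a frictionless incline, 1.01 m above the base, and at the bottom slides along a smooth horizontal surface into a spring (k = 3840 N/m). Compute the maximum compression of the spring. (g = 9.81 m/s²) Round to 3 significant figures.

x = 0.784 m

Gravitational PE at the top equals spring PE at max compression: mgh = ½kx²
x = √(2mgh/k) = √(2 × 119 × 9.81 × 1.01 / 3840) = 0.7836 m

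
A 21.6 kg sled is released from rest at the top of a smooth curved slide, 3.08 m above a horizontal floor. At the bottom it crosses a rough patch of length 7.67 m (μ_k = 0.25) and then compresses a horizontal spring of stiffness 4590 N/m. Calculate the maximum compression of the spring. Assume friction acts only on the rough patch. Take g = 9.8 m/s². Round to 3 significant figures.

x = 0.327 m

Initial energy: E₁ = mgh = (21.6)(9.8)(3.08) = 651.97 J
Friction removes W_f = μ_k mg d = (0.25)(21.6)(9.8)(7.67) = 405.9 J
Energy reaching the spring: E = 651.97 − 405.9 = 246.08 J
At max compression ½kx² = E ⇒ x = √(2E/k) = √(2 × 246.08/4590) = 0.3275 m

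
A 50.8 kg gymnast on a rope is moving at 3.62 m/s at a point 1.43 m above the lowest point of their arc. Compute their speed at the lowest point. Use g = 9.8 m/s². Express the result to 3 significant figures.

By conservation of mechanical energy, ½mv₀² + mgh = ½mv²
v² = v₀² + 2gh = (3.62)² + 2(9.8)(1.43) = 41.132
v = √41.132 = 6.413 m/s

v = 6.41 m/s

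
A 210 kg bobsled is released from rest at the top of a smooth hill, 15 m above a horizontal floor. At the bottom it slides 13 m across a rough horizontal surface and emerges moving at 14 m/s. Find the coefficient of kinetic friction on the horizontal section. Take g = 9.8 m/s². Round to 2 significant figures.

μ_k = 0.38

Energy bookkeeping (friction removes W_f = μ_k N d):
mgh = ½mv² + μ_k m g d
mgh = 30870 J; ½mv² = 20580 J
W_f = 30870 − 20580 = 10290 J
μ_k = W_f/(mg·d) = 10290/(2058 × 13) = 0.3846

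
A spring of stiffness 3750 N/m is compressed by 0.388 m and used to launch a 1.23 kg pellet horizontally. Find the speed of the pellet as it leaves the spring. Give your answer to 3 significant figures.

v = 21.4 m/s

Spring PE converts entirely to kinetic energy: ½kx² = ½mv²
v = x√(k/m) = 0.388 × √(3750/1.23) = 21.42 m/s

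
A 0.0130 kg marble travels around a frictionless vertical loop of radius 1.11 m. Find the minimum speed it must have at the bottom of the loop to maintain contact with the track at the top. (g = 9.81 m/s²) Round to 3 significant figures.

v = 7.38 m/s

At the top: mg = mv_top²/r ⇒ v_top² = gr = 10.89 m²/s²
Energy from bottom to top (height 2r): ½mv_bot² = ½mv_top² + mg(2r)
v_bot² = gr + 4gr = 5gr = 54.45
v_bot = √(5gr) = 7.379 m/s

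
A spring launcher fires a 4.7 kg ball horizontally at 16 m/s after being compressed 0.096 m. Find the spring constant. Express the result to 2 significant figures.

k = 130000 N/m

Spring PE at full compression equals KE at release: ½kx² = ½mv²
k = mv²/x² = (4.7)(16)²/(0.096)² = 130556 N/m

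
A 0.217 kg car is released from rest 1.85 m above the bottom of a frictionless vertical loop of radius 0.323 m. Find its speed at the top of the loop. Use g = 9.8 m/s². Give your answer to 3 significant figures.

v = 4.86 m/s

Energy conservation: mgh = ½mv_top² + mg(2r)
v_top² = 2g(h − 2r) = 2(9.8)(1.85 − 0.6460) = 23.60
v_top = 4.858 m/s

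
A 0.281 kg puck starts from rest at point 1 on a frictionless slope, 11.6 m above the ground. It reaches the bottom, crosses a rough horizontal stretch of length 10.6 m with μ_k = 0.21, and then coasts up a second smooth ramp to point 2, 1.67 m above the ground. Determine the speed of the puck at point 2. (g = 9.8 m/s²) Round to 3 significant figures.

Energy at 1: mgh₁ = (0.281)(9.8)(11.6) = 31.944 J
Friction loss: W_f = μ_k mg d = 6.130 J
At 2: ½mv² + mgh₂ = mgh₁ − W_f
½mv² = 31.944 − 6.130 − 4.5988 = 21.215 J
v = √(2 × 21.215/0.281) = 12.29 m/s

v = 12.3 m/s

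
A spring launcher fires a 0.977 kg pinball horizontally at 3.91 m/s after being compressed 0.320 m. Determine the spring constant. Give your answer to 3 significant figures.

k = 146 N/m

Spring PE at full compression equals KE at release: ½kx² = ½mv²
k = mv²/x² = (0.977)(3.91)²/(0.320)² = 145.9 N/m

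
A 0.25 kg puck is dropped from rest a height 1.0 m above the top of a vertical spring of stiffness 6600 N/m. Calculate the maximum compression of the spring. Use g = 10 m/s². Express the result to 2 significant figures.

Let x be the compression. The total drop is H + x, and the puck is instantaneously at rest at max compression, so energy conservation gives:
mg(H + x) = ½kx²
½(6600)x² − (0.25)(10)x − (0.25)(10)(1.0) = 0
3300x² − 2.500x − 2.500 = 0
x = [2.500 + √(6.250 + 33000)]/(2 × 3300) = 0.02791 m

x = 0.028 m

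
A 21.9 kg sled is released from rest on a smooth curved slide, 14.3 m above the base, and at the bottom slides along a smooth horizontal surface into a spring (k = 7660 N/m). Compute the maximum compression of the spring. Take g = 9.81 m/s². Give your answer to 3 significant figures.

x = 0.896 m

Energy conservation (no friction) from release to max compression: mgh = ½kx²
x = √(2mgh/k) = √(2 × 21.9 × 9.81 × 14.3 / 7660) = 0.8956 m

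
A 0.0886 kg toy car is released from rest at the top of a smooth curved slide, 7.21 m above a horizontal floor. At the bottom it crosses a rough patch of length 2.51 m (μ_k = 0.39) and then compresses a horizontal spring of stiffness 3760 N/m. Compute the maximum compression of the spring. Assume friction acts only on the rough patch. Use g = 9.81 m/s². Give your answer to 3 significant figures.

Initial energy: E₁ = mgh = (0.0886)(9.81)(7.21) = 6.2667 J
Friction removes W_f = μ_k mg d = (0.39)(0.0886)(9.81)(2.51) = 0.8508 J
Energy reaching the spring: E = 6.2667 − 0.8508 = 5.4159 J
At max compression ½kx² = E ⇒ x = √(2E/k) = √(2 × 5.4159/3760) = 0.05367 m

x = 0.0537 m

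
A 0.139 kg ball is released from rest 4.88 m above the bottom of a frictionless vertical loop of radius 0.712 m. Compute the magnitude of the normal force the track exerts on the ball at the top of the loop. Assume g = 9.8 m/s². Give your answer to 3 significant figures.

Energy from release to top (height 2r): mgh = ½mv_top² + mg(2r)
v_top² = 2g(h − 2r) = 2(9.8)(4.88 − 1.424) = 67.738 m²/s²
At the top, both N and weight point toward the centre: N + mg = mv_top²/r
N = m(v_top²/r − g) = 0.139(67.738/0.712 − 9.8) = 11.86 N

N = 11.9 N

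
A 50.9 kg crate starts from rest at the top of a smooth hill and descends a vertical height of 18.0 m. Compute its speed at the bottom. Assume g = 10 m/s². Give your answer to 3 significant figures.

Equating total energy at the two states: mgh = ½mv²
v = √(2gh) = √(2 × 10 × 18.0) = √360.00 = 18.97 m/s

v = 19.0 m/s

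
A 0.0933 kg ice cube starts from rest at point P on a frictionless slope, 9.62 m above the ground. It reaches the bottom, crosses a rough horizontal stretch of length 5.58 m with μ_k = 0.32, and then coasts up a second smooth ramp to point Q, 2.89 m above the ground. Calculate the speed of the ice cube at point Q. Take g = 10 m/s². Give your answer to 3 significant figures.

Energy at P: mgh₁ = (0.0933)(10)(9.62) = 8.9755 J
Friction loss: W_f = μ_k mg d = 1.666 J
At Q: ½mv² + mgh₂ = mgh₁ − W_f
½mv² = 8.9755 − 1.666 − 2.6964 = 4.6131 J
v = √(2 × 4.6131/0.0933) = 9.944 m/s

v = 9.94 m/s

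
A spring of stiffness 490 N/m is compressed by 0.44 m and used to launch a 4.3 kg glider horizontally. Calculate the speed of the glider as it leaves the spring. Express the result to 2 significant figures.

Conservation of energy: ½kx² = ½mv²
v = x√(k/m) = 0.44 × √(490/4.3) = 4.697 m/s

v = 4.7 m/s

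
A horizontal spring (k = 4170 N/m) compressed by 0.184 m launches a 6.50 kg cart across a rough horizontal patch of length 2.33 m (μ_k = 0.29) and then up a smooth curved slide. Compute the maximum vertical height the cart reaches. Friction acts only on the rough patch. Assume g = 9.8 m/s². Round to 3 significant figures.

h = 0.432 m

Spring energy: E₀ = ½kx² = ½(4170)(0.184)² = 70.590 J
Friction: W_f = μ_k mg d = (0.29)(6.50)(9.8)(2.33) = 43.04 J
Energy at base of ramp: E = 70.590 − 43.04 = 27.548 J
At max height all remaining energy is PE: mgh = E ⇒ h = E/(mg) = 27.548/(6.50 × 9.8) = 0.4325 m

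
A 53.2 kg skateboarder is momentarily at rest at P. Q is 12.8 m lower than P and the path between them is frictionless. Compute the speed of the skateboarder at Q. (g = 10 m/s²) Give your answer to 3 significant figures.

Mechanical energy is conserved (no friction): mgh = ½mv²
v = √(2gh) = √(2 × 10 × 12.8) = √256.00 = 16.00 m/s

v = 16.0 m/s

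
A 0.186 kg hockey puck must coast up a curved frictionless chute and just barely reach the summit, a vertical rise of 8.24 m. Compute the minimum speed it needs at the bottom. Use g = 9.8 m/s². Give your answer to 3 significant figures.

At the top it is momentarily at rest, so all KE converts to PE: ½mv² = mgh
v = √(2gh) = √(2 × 9.8 × 8.24) = 12.71 m/s

v = 12.7 m/s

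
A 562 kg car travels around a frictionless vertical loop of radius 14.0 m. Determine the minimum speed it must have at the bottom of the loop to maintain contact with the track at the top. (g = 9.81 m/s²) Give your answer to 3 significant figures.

At the top: mg = mv_top²/r ⇒ v_top² = gr = 137.3 m²/s²
Energy from bottom to top (height 2r): ½mv_bot² = ½mv_top² + mg(2r)
v_bot² = gr + 4gr = 5gr = 686.7
v_bot = √(5gr) = 26.20 m/s

v = 26.2 m/s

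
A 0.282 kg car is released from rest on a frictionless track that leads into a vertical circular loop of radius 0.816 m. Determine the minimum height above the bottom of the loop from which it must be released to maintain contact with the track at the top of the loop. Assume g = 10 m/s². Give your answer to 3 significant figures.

At the top, for minimum speed gravity alone supplies the centripetal force: mg = mv_top²/r ⇒ v_top² = gr = 8.160 m²/s²
Energy conservation from release height h to the top (height 2r): mgh = ½mv_top² + mg(2r)
h = v_top²/(2g) + 2r = r/2 + 2r = 5r/2 = 2.040 m

h = 2.04 m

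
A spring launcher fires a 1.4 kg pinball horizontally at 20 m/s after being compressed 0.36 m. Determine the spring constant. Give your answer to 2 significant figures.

k = 4300 N/m

Spring PE at full compression equals KE at release: ½kx² = ½mv²
k = mv²/x² = (1.4)(20)²/(0.36)² = 4321 N/m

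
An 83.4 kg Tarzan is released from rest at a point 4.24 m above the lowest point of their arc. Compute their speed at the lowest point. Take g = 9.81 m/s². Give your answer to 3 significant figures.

v = 9.12 m/s

Energy conservation between the two points: mgh = ½mv²
v = √(2gh) = √(2 × 9.81 × 4.24) = √83.189 = 9.121 m/s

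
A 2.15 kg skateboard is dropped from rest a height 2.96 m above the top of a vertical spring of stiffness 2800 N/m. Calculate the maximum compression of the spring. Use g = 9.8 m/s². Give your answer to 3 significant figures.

Measuring PE from the top of the relaxed spring, at max compression the skateboard has dropped H + x with zero KE, so:
mg(H + x) = ½kx²
½(2800)x² − (2.15)(9.8)x − (2.15)(9.8)(2.96) = 0
1400x² − 21.07x − 62.37 = 0
x = [21.07 + √(443.9 + 349256)]/(2 × 1400) = 0.2187 m

x = 0.219 m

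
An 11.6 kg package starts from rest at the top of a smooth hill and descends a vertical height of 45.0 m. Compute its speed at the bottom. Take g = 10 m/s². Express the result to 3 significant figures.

Energy conservation between the two points: mgh = ½mv²
The mass cancels from both sides.
v = √(2gh) = √(2 × 10 × 45.0) = √900.00 = 30.00 m/s

v = 30.0 m/s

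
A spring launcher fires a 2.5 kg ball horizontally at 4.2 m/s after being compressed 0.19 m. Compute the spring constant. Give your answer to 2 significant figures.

k = 1200 N/m

Energy stored in the spring equals the launch KE: ½kx² = ½mv²
k = mv²/x² = (2.5)(4.2)²/(0.19)² = 1222 N/m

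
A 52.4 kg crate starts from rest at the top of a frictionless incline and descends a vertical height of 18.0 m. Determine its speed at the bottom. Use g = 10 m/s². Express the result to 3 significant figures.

v = 19.0 m/s

Mechanical energy is conserved (no friction): mgh = ½mv²
v = √(2gh) = √(2 × 10 × 18.0) = √360.00 = 18.97 m/s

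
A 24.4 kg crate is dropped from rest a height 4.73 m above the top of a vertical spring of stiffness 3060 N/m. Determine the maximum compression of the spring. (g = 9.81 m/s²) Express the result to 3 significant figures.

Measuring PE from the top of the relaxed spring, at max compression the crate has dropped H + x with zero KE, so:
mg(H + x) = ½kx²
½(3060)x² − (24.4)(9.81)x − (24.4)(9.81)(4.73) = 0
1530x² − 239.4x − 1132 = 0
x = [239.4 + √(57295 + 6.9290e+06)]/(2 × 1530) = 0.9420 m

x = 0.942 m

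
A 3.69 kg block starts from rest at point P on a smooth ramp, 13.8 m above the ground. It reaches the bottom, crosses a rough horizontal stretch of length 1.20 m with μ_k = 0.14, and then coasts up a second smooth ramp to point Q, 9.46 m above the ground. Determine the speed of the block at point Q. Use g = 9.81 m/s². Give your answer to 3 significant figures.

v = 9.05 m/s

Energy at P: mgh₁ = (3.69)(9.81)(13.8) = 499.54 J
Friction loss: W_f = μ_k mg d = 6.081 J
At Q: ½mv² + mgh₂ = mgh₁ − W_f
½mv² = 499.54 − 6.081 − 342.44 = 151.02 J
v = √(2 × 151.02/3.69) = 9.047 m/s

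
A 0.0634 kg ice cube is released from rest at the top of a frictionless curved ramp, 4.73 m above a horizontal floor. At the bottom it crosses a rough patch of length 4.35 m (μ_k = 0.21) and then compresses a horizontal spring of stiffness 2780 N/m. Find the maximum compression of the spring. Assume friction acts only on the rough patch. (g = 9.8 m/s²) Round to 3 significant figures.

x = 0.0413 m

Initial energy: E₁ = mgh = (0.0634)(9.8)(4.73) = 2.9388 J
Friction removes W_f = μ_k mg d = (0.21)(0.0634)(9.8)(4.35) = 0.5676 J
Energy reaching the spring: E = 2.9388 − 0.5676 = 2.3713 J
At max compression ½kx² = E ⇒ x = √(2E/k) = √(2 × 2.3713/2780) = 0.04130 m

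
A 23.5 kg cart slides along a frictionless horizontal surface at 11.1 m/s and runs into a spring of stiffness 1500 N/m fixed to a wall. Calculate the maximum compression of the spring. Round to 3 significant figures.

x = 1.39 m

All KE is stored as spring PE at maximum compression: ½mv² = ½kx²
x = v√(m/k) = 11.1 × √(23.5/1500) = 1.389 m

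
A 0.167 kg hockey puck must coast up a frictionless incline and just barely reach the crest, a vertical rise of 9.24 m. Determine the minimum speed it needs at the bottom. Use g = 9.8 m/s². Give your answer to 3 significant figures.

v = 13.5 m/s

At the top it is momentarily at rest, so all KE converts to PE: ½mv² = mgh
v = √(2gh) = √(2 × 9.8 × 9.24) = 13.46 m/s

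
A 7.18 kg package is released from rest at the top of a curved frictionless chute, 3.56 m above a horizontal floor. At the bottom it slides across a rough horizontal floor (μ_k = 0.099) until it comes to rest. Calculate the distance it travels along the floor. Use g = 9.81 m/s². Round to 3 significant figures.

Applying the work–energy principle:
At rest all PE has been dissipated by friction: mgh = μ_k m g d
d = h/μ_k = 3.56/0.099 = 35.96 m

d = 36.0 m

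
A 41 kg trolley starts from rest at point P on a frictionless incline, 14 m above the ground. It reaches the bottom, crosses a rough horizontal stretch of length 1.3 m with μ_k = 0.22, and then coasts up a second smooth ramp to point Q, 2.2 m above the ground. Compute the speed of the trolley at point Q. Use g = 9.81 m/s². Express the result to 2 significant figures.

Energy at P: mgh₁ = (41)(9.81)(14) = 5630.9 J
Friction loss: W_f = μ_k mg d = 115.0 J
At Q: ½mv² + mgh₂ = mgh₁ − W_f
½mv² = 5630.9 − 115.0 − 884.86 = 4631.0 J
v = √(2 × 4631.0/41) = 15.03 m/s

v = 15 m/s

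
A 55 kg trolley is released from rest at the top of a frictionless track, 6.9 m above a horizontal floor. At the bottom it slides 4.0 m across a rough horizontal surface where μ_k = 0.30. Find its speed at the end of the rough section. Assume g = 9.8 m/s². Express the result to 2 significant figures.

Energy bookkeeping (friction removes W_f = μ_k N d):
mgh = ½mv² + μ_k m g d
W_f = μ_k mg d = (0.30)(55)(9.8)(4.0) = 646.8 J
½mv² = mgh − W_f = 3719.1 − 646.8 = 3072.3 J
v = √(2 × 3072.3/55) = 10.57 m/s

v = 11 m/s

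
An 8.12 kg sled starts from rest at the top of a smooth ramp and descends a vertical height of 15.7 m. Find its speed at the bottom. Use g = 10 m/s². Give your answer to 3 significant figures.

v = 17.7 m/s

Equating total energy at the two states: mgh = ½mv²
v = √(2gh) = √(2 × 10 × 15.7) = √314.00 = 17.72 m/s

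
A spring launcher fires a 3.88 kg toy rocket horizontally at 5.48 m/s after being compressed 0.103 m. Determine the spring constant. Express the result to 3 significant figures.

k = 11000 N/m

Energy stored in the spring equals the launch KE: ½kx² = ½mv²
k = mv²/x² = (3.88)(5.48)²/(0.103)² = 10983 N/m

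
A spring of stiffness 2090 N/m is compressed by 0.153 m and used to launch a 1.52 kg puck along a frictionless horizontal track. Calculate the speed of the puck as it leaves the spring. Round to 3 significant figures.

v = 5.67 m/s

Conservation of energy: ½kx² = ½mv²
v = x√(k/m) = 0.153 × √(2090/1.52) = 5.673 m/s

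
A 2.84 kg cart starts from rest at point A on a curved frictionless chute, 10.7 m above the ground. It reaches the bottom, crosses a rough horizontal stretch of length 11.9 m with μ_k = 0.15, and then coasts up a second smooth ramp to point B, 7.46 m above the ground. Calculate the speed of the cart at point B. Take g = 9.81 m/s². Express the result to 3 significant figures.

Energy at A: mgh₁ = (2.84)(9.81)(10.7) = 298.11 J
Friction loss: W_f = μ_k mg d = 49.73 J
At B: ½mv² + mgh₂ = mgh₁ − W_f
½mv² = 298.11 − 49.73 − 207.84 = 40.537 J
v = √(2 × 40.537/2.84) = 5.343 m/s

v = 5.34 m/s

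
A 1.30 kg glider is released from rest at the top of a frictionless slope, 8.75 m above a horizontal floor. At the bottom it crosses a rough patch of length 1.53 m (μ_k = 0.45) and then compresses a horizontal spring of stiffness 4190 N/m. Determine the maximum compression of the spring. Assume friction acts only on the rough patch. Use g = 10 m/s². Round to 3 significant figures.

Initial energy: E₁ = mgh = (1.30)(10)(8.75) = 113.75 J
Friction removes W_f = μ_k mg d = (0.45)(1.30)(10)(1.53) = 8.951 J
Energy reaching the spring: E = 113.75 − 8.951 = 104.80 J
At max compression ½kx² = E ⇒ x = √(2E/k) = √(2 × 104.80/4190) = 0.2237 m

x = 0.224 m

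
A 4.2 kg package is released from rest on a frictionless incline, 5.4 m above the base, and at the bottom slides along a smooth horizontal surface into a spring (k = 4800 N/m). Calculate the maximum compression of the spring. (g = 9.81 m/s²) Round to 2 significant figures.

x = 0.30 m

At max compression the package is momentarily at rest: mgh = ½kx²
x = √(2mgh/k) = √(2 × 4.2 × 9.81 × 5.4 / 4800) = 0.3045 m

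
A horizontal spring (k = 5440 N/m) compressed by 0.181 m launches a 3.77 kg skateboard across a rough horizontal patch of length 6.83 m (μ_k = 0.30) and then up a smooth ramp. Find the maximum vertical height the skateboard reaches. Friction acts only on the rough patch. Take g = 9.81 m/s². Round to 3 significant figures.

Spring energy: E₀ = ½kx² = ½(5440)(0.181)² = 89.110 J
Friction: W_f = μ_k mg d = (0.30)(3.77)(9.81)(6.83) = 75.78 J
Energy at base of ramp: E = 89.110 − 75.78 = 13.330 J
At max height all remaining energy is PE: mgh = E ⇒ h = E/(mg) = 13.330/(3.77 × 9.81) = 0.3604 m

h = 0.360 m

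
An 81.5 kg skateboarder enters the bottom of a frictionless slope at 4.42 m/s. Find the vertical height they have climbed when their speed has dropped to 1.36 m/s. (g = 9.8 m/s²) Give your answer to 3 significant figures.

Energy balance between the two points: ½mv₁² = ½mv₂² + mgh
h = (v₁² − v₂²)/(2g) = (4.42² − 1.36²)/(2 × 9.8) = 0.9024 m

h = 0.902 m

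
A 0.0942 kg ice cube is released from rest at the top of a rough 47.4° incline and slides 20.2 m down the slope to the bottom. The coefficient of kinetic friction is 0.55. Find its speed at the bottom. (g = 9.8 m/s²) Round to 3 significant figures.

v = 12.0 m/s

Energy: mgh = ½mv² + W_f, with h = L sinθ and W_f = μ_k (mg cosθ) L
mgh = mgL sinθ = (0.0942)(9.8)(20.2)sin47.4° = 13.727 J
W_f = μ_k mg cosθ · L = (0.55)(0.0942)(9.8)cos47.4°·20.2 = 6.942 J
½mv² = 13.727 − 6.942 = 6.7844 J
v = √(2 × 6.7844/0.0942) = 12.00 m/s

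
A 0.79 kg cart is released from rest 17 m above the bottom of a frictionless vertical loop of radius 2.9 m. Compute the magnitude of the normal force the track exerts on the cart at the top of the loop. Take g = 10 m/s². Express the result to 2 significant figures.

N = 53 N

Energy from release to top (height 2r): mgh = ½mv_top² + mg(2r)
v_top² = 2g(h − 2r) = 2(10)(17 − 5.800) = 224.00 m²/s²
At the top, both N and weight point toward the centre: N + mg = mv_top²/r
N = m(v_top²/r − g) = 0.79(224.00/2.9 − 10) = 53.12 N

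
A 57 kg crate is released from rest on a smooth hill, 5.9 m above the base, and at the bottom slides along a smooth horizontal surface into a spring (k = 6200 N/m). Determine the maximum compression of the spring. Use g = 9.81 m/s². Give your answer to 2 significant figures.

At max compression the crate is momentarily at rest: mgh = ½kx²
x = √(2mgh/k) = √(2 × 57 × 9.81 × 5.9 / 6200) = 1.032 m

x = 1.0 m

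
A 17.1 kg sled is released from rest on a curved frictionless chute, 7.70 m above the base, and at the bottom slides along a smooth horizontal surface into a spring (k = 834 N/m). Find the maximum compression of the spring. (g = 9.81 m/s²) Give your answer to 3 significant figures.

Energy conservation (no friction) from release to max compression: mgh = ½kx²
x = √(2mgh/k) = √(2 × 17.1 × 9.81 × 7.70 / 834) = 1.760 m

x = 1.76 m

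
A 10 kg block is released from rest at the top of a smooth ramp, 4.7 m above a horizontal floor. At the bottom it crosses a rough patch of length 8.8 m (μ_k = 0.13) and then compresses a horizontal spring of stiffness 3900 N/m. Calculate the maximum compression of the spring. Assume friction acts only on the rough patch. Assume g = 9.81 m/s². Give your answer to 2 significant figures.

Initial energy: E₁ = mgh = (10)(9.81)(4.7) = 461.07 J
Friction removes W_f = μ_k mg d = (0.13)(10)(9.81)(8.8) = 112.2 J
Energy reaching the spring: E = 461.07 − 112.2 = 348.84 J
At max compression ½kx² = E ⇒ x = √(2E/k) = √(2 × 348.84/3900) = 0.4230 m

x = 0.42 m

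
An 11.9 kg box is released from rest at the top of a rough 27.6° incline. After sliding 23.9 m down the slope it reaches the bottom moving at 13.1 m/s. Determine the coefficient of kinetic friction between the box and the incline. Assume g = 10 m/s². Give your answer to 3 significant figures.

μ_k = 0.118

mgh = ½mv² + μ_k (mg cosθ) L, with h = L sinθ
mgL sinθ = 1317.7 J; ½mv² = 1021.1 J
W_f = 1317.7 − 1021.1 = 296.6 J
μ_k = W_f/(mg cosθ · L) = 296.6/(105.5 × 23.9) = 0.1177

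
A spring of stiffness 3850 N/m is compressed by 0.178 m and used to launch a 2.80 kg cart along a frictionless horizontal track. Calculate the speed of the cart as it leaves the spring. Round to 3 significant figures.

The cart leaves the spring when the spring is at natural length, so ½kx² = ½mv²
v = x√(k/m) = 0.178 × √(3850/2.80) = 6.600 m/s

v = 6.60 m/s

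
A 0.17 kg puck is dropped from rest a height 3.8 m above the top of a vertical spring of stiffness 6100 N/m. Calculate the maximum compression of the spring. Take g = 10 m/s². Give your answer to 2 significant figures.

Take the reference level at the top of the uncompressed spring. At max compression the puck has fallen H + x and is momentarily at rest:
mg(H + x) = ½kx²
½(6100)x² − (0.17)(10)x − (0.17)(10)(3.8) = 0
3050x² − 1.700x − 6.460 = 0
x = [1.700 + √(2.890 + 78812)]/(2 × 3050) = 0.04630 m

x = 0.046 m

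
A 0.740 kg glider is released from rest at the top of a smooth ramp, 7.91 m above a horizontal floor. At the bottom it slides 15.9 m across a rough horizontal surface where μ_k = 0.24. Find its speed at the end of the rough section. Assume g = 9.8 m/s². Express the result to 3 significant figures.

v = 8.96 m/s

Energy at the top = energy at the end + work done against friction:
mgh = ½mv² + μ_k m g d
W_f = μ_k mg d = (0.24)(0.740)(9.8)(15.9) = 27.67 J
½mv² = mgh − W_f = 57.363 − 27.67 = 29.690 J
v = √(2 × 29.690/0.740) = 8.958 m/s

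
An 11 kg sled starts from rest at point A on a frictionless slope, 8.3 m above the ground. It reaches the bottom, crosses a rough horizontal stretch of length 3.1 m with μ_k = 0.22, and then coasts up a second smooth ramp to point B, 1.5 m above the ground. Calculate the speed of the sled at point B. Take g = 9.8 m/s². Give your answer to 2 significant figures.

Energy at A: mgh₁ = (11)(9.8)(8.3) = 894.74 J
Friction loss: W_f = μ_k mg d = 73.52 J
At B: ½mv² + mgh₂ = mgh₁ − W_f
½mv² = 894.74 − 73.52 − 161.70 = 659.52 J
v = √(2 × 659.52/11) = 10.95 m/s

v = 11 m/s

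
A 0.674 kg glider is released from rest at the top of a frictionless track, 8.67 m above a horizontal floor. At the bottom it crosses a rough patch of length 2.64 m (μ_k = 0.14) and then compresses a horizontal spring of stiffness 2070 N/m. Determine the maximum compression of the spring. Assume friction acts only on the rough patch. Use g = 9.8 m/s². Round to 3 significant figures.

Initial energy: E₁ = mgh = (0.674)(9.8)(8.67) = 57.267 J
Friction removes W_f = μ_k mg d = (0.14)(0.674)(9.8)(2.64) = 2.441 J
Energy reaching the spring: E = 57.267 − 2.441 = 54.826 J
At max compression ½kx² = E ⇒ x = √(2E/k) = √(2 × 54.826/2070) = 0.2302 m

x = 0.230 m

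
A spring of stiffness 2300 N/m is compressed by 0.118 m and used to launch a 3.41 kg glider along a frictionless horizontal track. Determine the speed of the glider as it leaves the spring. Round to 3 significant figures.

Spring PE converts entirely to kinetic energy: ½kx² = ½mv²
v = x√(k/m) = 0.118 × √(2300/3.41) = 3.065 m/s

v = 3.06 m/s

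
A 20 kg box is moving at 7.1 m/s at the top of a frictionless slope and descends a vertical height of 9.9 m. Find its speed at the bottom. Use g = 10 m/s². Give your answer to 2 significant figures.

Mechanical energy is conserved (no friction): ½mv₀² + mgh = ½mv²
v² = v₀² + 2gh = (7.1)² + 2(10)(9.9) = 248.41
v = √248.41 = 15.76 m/s

v = 16 m/s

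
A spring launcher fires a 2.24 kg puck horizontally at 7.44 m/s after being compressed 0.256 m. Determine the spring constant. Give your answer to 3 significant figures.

k = 1890 N/m

½kx² = ½mv²
k = mv²/x² = (2.24)(7.44)²/(0.256)² = 1892 N/m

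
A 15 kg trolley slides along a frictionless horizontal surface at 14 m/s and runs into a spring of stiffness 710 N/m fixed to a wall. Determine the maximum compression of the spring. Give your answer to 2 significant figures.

Conservation of energy between contact and max compression: ½mv² = ½kx²
x = v√(m/k) = 14 × √(15/710) = 2.035 m

x = 2.0 m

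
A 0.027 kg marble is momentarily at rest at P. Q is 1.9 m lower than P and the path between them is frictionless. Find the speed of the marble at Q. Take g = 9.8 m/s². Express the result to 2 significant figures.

Mechanical energy is conserved (no friction): mgh = ½mv²
The mass cancels from both sides.
v = √(2gh) = √(2 × 9.8 × 1.9) = √37.240 = 6.102 m/s

v = 6.1 m/s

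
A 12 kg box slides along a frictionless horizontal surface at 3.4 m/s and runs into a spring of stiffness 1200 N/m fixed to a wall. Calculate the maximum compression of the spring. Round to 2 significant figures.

x = 0.34 m

Conservation of energy between contact and max compression: ½mv² = ½kx²
x = v√(m/k) = 3.4 × √(12/1200) = 0.3400 m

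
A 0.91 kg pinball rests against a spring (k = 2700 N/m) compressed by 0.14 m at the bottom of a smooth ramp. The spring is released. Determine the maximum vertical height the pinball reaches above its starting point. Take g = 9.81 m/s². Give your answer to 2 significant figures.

At maximum height the pinball is at rest, so ½kx² = mgh
h = kx²/(2mg) = (2700)(0.14)²/(2 × 0.91 × 9.81) = 2.964 m

h = 3.0 m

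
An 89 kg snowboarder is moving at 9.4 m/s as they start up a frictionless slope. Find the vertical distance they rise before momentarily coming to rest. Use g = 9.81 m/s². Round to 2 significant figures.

h = 4.5 m

Setting KE at the bottom equal to PE gained: ½mv² = mgh
h = v²/(2g) = 9.4²/(2 × 9.81) = 4.504 m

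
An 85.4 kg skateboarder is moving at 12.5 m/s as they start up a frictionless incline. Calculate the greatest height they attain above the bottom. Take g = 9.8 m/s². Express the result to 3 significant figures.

Setting KE at the bottom equal to PE gained: ½mv² = mgh
h = v²/(2g) = 12.5²/(2 × 9.8) = 7.972 m

h = 7.97 m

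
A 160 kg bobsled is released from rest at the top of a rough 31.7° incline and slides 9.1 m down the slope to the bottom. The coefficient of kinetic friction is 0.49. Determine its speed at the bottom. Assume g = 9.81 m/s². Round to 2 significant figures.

v = 4.4 m/s

Work–energy: mg(L sinθ) − μ_k(mg cosθ)L = ½mv²
mgh = mgL sinθ = (160)(9.81)(9.1)sin31.7° = 7505.5 J
W_f = μ_k mg cosθ · L = (0.49)(160)(9.81)cos31.7°·9.1 = 5955 J
½mv² = 7505.5 − 5955 = 1550.8 J
v = √(2 × 1550.8/160) = 4.403 m/s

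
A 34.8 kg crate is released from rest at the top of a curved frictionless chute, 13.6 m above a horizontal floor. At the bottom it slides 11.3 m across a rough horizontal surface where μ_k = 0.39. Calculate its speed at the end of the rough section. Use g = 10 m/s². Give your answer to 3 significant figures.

Energy at the top = energy at the end + work done against friction:
mgh = ½mv² + μ_k m g d
W_f = μ_k mg d = (0.39)(34.8)(10)(11.3) = 1534 J
½mv² = mgh − W_f = 4732.8 − 1534 = 3199.2 J
v = √(2 × 3199.2/34.8) = 13.56 m/s

v = 13.6 m/s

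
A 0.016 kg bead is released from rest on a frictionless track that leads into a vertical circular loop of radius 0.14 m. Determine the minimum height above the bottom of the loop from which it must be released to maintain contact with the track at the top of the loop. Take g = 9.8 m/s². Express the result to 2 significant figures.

At the top, for minimum speed gravity alone supplies the centripetal force: mg = mv_top²/r ⇒ v_top² = gr = 1.372 m²/s²
Energy conservation from release height h to the top (height 2r): mgh = ½mv_top² + mg(2r)
h = v_top²/(2g) + 2r = r/2 + 2r = 5r/2 = 0.3500 m

h = 0.35 m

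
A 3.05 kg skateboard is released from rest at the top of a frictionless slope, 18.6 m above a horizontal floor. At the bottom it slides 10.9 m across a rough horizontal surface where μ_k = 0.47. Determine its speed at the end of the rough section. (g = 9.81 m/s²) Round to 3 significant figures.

v = 16.3 m/s

Energy at the top = energy at the end + work done against friction:
mgh = ½mv² + μ_k m g d
W_f = μ_k mg d = (0.47)(3.05)(9.81)(10.9) = 153.3 J
½mv² = mgh − W_f = 556.52 − 153.3 = 403.24 J
v = √(2 × 403.24/3.05) = 16.26 m/s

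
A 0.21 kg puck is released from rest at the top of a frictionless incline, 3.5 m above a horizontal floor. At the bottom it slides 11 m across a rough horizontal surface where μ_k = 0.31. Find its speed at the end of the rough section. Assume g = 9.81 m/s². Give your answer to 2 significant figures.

v = 1.3 m/s

Applying the work–energy principle:
mgh = ½mv² + μ_k m g d
W_f = μ_k mg d = (0.31)(0.21)(9.81)(11) = 7.025 J
½mv² = mgh − W_f = 7.2103 − 7.025 = 0.18541 J
v = √(2 × 0.18541/0.21) = 1.329 m/s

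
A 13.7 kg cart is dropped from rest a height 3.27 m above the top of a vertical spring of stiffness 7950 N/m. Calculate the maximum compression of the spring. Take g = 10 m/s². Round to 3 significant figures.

Take the reference level at the top of the uncompressed spring. At max compression the cart has fallen H + x and is momentarily at rest:
mg(H + x) = ½kx²
½(7950)x² − (13.7)(10)x − (13.7)(10)(3.27) = 0
3975x² − 137.0x − 448.0 = 0
x = [137.0 + √(18769 + 7.1230e+06)]/(2 × 3975) = 0.3534 m

x = 0.353 m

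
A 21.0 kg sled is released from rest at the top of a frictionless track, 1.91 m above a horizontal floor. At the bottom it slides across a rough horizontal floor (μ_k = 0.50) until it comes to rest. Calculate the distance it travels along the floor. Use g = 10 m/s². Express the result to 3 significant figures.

d = 3.82 m

Energy bookkeeping (friction removes W_f = μ_k N d):
At rest all PE has been dissipated by friction: mgh = μ_k m g d
d = h/μ_k = 1.91/0.50 = 3.820 m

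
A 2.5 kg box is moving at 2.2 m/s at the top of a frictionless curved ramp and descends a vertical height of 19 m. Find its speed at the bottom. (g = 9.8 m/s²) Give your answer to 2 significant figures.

Equating total energy at the two states: ½mv₀² + mgh = ½mv²
v² = v₀² + 2gh = (2.2)² + 2(9.8)(19) = 377.24
v = √377.24 = 19.42 m/s

v = 19 m/s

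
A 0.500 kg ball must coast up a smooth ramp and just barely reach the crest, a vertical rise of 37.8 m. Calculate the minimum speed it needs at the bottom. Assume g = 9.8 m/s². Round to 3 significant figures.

v = 27.2 m/s

At the top it is momentarily at rest, so all KE converts to PE: ½mv² = mgh
v = √(2gh) = √(2 × 9.8 × 37.8) = 27.22 m/s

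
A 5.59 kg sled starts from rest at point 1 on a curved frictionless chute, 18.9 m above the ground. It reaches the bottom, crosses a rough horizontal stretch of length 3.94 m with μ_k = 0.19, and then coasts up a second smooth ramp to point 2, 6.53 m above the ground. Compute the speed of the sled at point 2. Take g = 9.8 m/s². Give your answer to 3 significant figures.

Energy at 1: mgh₁ = (5.59)(9.8)(18.9) = 1035.4 J
Friction loss: W_f = μ_k mg d = 41.01 J
At 2: ½mv² + mgh₂ = mgh₁ − W_f
½mv² = 1035.4 − 41.01 − 357.73 = 636.64 J
v = √(2 × 636.64/5.59) = 15.09 m/s

v = 15.1 m/s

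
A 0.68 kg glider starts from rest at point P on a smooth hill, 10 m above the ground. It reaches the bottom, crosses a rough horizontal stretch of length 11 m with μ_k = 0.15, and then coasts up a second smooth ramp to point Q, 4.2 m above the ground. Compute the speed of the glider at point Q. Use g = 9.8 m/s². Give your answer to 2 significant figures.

Energy at P: mgh₁ = (0.68)(9.8)(10) = 66.640 J
Friction loss: W_f = μ_k mg d = 11.00 J
At Q: ½mv² + mgh₂ = mgh₁ − W_f
½mv² = 66.640 − 11.00 − 27.989 = 27.656 J
v = √(2 × 27.656/0.68) = 9.019 m/s

v = 9.0 m/s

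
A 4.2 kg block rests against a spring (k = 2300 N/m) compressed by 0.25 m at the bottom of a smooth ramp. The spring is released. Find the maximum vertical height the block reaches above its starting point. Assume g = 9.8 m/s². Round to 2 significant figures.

h = 1.7 m

Energy conservation from release to the highest point: ½kx² = mgh
h = kx²/(2mg) = (2300)(0.25)²/(2 × 4.2 × 9.8) = 1.746 m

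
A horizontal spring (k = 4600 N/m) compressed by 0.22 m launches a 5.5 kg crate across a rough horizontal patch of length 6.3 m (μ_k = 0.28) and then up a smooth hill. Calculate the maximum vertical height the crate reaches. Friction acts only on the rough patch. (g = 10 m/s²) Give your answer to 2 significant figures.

h = 0.26 m

Spring energy: E₀ = ½kx² = ½(4600)(0.22)² = 111.32 J
Friction: W_f = μ_k mg d = (0.28)(5.5)(10)(6.3) = 97.02 J
Energy at base of ramp: E = 111.32 − 97.02 = 14.300 J
At max height all remaining energy is PE: mgh = E ⇒ h = E/(mg) = 14.300/(5.5 × 10) = 0.2600 m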